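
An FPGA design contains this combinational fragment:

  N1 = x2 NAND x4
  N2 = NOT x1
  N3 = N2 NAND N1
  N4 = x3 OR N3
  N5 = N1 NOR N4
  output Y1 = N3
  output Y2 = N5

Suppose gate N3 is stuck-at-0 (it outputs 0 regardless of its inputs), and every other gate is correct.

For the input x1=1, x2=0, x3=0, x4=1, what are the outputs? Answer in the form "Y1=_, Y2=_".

Y1=0, Y2=0

Propagate with N3 forced: N1=1, N2=0, N3=0 [stuck-at-0], N4=0, N5=0.
So the outputs are Y1=0, Y2=0. (Without the fault they would be Y1=1, Y2=0.)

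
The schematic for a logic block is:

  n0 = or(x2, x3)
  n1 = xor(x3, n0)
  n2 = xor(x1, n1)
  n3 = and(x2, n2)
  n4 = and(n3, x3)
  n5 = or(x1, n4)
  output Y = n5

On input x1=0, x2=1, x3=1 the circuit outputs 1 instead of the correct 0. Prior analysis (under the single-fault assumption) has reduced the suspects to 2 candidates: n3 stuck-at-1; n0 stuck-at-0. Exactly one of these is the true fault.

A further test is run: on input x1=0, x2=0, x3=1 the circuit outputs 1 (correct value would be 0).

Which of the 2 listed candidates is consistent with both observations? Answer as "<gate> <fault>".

Evaluate each candidate on input x1=0, x2=0, x3=1:
  n3 stuck-at-1: n0=1, n1=0, n2=0, n3=1 [stuck-at-1], n4=1, n5=1 → 1 — matches
  n0 stuck-at-0: n0=0 [stuck-at-0], n1=1, n2=1, n3=0, n4=0, n5=0 → 0 — eliminated
Only n3 stuck-at-1 reproduces the observed 1.

n3 stuck-at-1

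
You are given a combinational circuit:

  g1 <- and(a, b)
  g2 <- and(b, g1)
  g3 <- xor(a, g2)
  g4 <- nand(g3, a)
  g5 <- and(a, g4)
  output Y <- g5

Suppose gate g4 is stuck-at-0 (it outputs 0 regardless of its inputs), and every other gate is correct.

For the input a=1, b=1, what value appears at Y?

0

Propagate with g4 forced: g1=1, g2=1, g3=0, g4=0 [stuck-at-0], g5=0.
So Y = 0. (Without the fault it would be 1.)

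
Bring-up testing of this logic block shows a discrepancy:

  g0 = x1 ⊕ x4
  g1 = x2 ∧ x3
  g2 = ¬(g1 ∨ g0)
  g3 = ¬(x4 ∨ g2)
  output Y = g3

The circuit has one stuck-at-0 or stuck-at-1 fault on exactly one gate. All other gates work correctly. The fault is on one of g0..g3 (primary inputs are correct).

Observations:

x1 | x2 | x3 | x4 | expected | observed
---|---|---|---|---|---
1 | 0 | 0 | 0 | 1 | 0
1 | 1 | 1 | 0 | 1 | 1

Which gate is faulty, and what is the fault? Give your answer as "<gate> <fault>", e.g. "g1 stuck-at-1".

g0 stuck-at-0

Fault-free values for test 1 (x1=1, x2=0, x3=0, x4=0): g0=1, g1=0, g2=0, g3=1, giving Y=1. Observed 0.
Test 1: faults giving observed 0 are {g0 stuck-at-0, g2 stuck-at-1, g3 stuck-at-0}.
Test 2 (x1=1, x2=1, x3=1, x4=0): fault-free g0=1, g1=1, g2=0, g3=1 → 1; observed 1. Eliminates g2 stuck-at-1, g3 stuck-at-0.
Only g0 stuck-at-0 is consistent with every test.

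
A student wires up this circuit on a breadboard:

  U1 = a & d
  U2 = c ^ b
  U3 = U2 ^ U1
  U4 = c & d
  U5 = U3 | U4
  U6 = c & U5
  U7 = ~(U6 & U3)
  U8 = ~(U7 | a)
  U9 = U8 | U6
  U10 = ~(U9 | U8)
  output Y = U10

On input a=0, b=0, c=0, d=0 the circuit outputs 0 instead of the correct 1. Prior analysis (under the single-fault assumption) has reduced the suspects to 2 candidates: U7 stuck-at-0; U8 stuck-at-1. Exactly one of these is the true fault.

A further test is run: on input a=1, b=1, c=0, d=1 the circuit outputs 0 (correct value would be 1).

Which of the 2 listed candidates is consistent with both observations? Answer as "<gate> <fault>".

U8 stuck-at-1

Evaluate each candidate on input a=1, b=1, c=0, d=1:
  U7 stuck-at-0: U1=1, U2=1, U3=0, U4=0, U5=0, U6=0, U7=0 [stuck-at-0], U8=0, U9=0, U10=1 → 1 — eliminated
  U8 stuck-at-1: U1=1, U2=1, U3=0, U4=0, U5=0, U6=0, U7=1, U8=1 [stuck-at-1], U9=1, U10=0 → 0 — matches
Only U8 stuck-at-1 reproduces the observed 0.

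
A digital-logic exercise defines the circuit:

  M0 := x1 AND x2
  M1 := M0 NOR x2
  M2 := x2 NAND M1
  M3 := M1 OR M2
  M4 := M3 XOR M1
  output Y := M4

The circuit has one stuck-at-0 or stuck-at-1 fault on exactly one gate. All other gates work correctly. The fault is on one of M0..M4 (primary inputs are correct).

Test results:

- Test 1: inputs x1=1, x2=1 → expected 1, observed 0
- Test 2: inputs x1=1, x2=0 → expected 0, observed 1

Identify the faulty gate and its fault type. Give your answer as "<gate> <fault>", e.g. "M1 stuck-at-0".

Fault-free values for test 1 (x1=1, x2=1): M0=1, M1=0, M2=1, M3=1, M4=1, giving Y=1. Observed 0.
Test 1: faults giving observed 0 are {M1 stuck-at-1, M2 stuck-at-0, M3 stuck-at-0, M4 stuck-at-0}.
Test 2 (x1=1, x2=0): fault-free M0=0, M1=1, M2=1, M3=1, M4=0 → 0; observed 1. Eliminates M1 stuck-at-1, M2 stuck-at-0, M4 stuck-at-0.
Only M3 stuck-at-0 is consistent with every test.

M3 stuck-at-0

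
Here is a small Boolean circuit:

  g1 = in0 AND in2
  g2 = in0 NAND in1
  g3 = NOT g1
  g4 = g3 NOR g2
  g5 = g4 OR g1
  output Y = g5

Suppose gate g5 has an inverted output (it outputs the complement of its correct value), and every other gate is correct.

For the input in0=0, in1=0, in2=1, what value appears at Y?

1

Propagate with g5 forced: g1=0, g2=1, g3=1, g4=0, g5=1 [inverted output].
So Y = 1. (Without the fault it would be 0.)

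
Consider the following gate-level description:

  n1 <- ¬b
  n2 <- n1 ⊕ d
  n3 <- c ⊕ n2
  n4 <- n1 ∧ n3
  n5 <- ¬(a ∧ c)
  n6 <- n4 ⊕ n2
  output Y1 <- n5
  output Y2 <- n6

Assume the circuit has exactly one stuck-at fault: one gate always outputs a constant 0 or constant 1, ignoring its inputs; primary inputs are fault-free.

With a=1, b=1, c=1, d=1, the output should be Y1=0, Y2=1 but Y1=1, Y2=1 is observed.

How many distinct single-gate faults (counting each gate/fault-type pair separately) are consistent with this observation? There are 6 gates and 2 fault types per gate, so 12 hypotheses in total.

Fault-free: n1=0, n2=1, n3=0, n4=0, n5=0, n6=1 → Y1=0, Y2=1. Observed Y1=1, Y2=1.
  n1 stuck-at-0: output Y1=0, Y2=1 ✗
  n1 stuck-at-1: output Y1=0, Y2=1 ✗
  n2 stuck-at-0: output Y1=0, Y2=0 ✗
  n2 stuck-at-1: output Y1=0, Y2=1 ✗
  n3 stuck-at-0: output Y1=0, Y2=1 ✗
  n3 stuck-at-1: output Y1=0, Y2=1 ✗
  n4 stuck-at-0: output Y1=0, Y2=1 ✗
  n4 stuck-at-1: output Y1=0, Y2=0 ✗
  n5 stuck-at-0: output Y1=0, Y2=1 ✗
  n5 stuck-at-1: output Y1=1, Y2=1 ✓
  n6 stuck-at-0: output Y1=0, Y2=0 ✗
  n6 stuck-at-1: output Y1=0, Y2=1 ✗
Consistent faults: {n5 stuck-at-1} — 1 in all.

1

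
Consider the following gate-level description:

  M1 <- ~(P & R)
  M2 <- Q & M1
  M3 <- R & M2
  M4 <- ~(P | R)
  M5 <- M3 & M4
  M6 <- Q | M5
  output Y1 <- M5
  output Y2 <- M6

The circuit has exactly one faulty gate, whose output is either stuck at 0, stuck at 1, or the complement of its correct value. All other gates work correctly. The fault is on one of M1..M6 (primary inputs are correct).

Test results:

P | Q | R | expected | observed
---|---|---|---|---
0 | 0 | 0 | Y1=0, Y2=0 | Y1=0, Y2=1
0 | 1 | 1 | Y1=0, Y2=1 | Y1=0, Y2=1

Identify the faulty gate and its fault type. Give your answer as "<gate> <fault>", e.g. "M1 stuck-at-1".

Fault-free values for test 1 (P=0, Q=0, R=0): M1=1, M2=0, M3=0, M4=1, M5=0, M6=0, giving Y1=0, Y2=0. Observed Y1=0, Y2=1.
Test 1: faults giving observed Y1=0, Y2=1 are {M6 stuck-at-1, M6 inverted output}.
Test 2 (P=0, Q=1, R=1): fault-free M1=1, M2=1, M3=1, M4=0, M5=0, M6=1 → Y1=0, Y2=1; observed Y1=0, Y2=1. Eliminates M6 inverted output.
Only M6 stuck-at-1 is consistent with every test.

M6 stuck-at-1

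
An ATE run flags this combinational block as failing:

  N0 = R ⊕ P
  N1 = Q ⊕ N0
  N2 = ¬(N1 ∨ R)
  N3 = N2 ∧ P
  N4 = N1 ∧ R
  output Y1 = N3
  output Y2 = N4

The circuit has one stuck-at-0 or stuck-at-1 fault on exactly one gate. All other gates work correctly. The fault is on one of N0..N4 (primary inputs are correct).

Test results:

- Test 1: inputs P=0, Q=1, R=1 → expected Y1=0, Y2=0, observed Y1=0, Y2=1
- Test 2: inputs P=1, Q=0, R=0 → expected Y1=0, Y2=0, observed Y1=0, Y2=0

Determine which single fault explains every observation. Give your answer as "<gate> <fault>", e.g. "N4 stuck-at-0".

Fault-free values for test 1 (P=0, Q=1, R=1): N0=1, N1=0, N2=0, N3=0, N4=0, giving Y1=0, Y2=0. Observed Y1=0, Y2=1.
Test 1: faults giving observed Y1=0, Y2=1 are {N0 stuck-at-0, N1 stuck-at-1, N4 stuck-at-1}.
Test 2 (P=1, Q=0, R=0): fault-free N0=1, N1=1, N2=0, N3=0, N4=0 → Y1=0, Y2=0; observed Y1=0, Y2=0. Eliminates N0 stuck-at-0, N4 stuck-at-1.
Only N1 stuck-at-1 is consistent with every test.

N1 stuck-at-1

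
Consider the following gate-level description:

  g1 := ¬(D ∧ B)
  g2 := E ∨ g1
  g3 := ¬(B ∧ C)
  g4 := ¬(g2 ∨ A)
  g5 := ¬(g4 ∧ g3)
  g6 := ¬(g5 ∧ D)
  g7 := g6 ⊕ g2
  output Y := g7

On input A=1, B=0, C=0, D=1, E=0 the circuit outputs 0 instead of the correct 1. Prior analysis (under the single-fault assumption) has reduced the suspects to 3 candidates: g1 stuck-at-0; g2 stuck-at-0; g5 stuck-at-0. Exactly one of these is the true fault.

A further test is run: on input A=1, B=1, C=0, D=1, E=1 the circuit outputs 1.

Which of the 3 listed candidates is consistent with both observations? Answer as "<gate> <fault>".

Evaluate each candidate on input A=1, B=1, C=0, D=1, E=1:
  g1 stuck-at-0: g1=0 [stuck-at-0], g2=1, g3=1, g4=0, g5=1, g6=0, g7=1 → 1 — matches
  g2 stuck-at-0: g1=0, g2=0 [stuck-at-0], g3=1, g4=0, g5=1, g6=0, g7=0 → 0 — eliminated
  g5 stuck-at-0: g1=0, g2=1, g3=1, g4=0, g5=0 [stuck-at-0], g6=1, g7=0 → 0 — eliminated
Only g1 stuck-at-0 reproduces the observed 1.

g1 stuck-at-0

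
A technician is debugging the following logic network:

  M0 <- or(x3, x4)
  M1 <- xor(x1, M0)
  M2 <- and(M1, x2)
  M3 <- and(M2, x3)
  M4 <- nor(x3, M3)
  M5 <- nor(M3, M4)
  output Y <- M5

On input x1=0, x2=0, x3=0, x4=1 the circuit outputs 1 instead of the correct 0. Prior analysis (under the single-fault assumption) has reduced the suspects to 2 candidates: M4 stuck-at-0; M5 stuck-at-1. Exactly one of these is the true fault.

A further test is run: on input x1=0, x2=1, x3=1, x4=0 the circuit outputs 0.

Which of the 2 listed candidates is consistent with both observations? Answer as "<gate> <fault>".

Evaluate each candidate on input x1=0, x2=1, x3=1, x4=0:
  M4 stuck-at-0: M0=1, M1=1, M2=1, M3=1, M4=0 [stuck-at-0], M5=0 → 0 — matches
  M5 stuck-at-1: M0=1, M1=1, M2=1, M3=1, M4=0, M5=1 [stuck-at-1] → 1 — eliminated
Only M4 stuck-at-0 reproduces the observed 0.

M4 stuck-at-0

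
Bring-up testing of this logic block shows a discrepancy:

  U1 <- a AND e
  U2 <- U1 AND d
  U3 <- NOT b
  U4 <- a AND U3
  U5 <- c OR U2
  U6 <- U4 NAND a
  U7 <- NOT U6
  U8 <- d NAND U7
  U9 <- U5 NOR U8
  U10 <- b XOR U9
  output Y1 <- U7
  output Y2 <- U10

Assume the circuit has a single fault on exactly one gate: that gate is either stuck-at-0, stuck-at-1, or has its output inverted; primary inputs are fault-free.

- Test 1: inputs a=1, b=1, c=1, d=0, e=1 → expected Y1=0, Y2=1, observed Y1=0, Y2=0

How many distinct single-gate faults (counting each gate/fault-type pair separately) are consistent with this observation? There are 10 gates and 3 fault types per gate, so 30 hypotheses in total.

4

Fault-free: U1=1, U2=0, U3=0, U4=0, U5=1, U6=1, U7=0, U8=1, U9=0, U10=1 → Y1=0, Y2=1. Observed Y1=0, Y2=0.
  U1: none of the 3 fault types match ✗
  U2: none of the 3 fault types match ✗
  U3: none of the 3 fault types match ✗
  U4: none of the 3 fault types match ✗
  U5: none of the 3 fault types match ✗
  U6: none of the 3 fault types match ✗
  U7: none of the 3 fault types match ✗
  U8: none of the 3 fault types match ✗
  U9: stuck-at-1, inverted output ✓; others ✗
  U10: stuck-at-0, inverted output ✓; others ✗
Consistent faults: {U9 stuck-at-1, U9 inverted output, U10 stuck-at-0, U10 inverted output} — 4 in all.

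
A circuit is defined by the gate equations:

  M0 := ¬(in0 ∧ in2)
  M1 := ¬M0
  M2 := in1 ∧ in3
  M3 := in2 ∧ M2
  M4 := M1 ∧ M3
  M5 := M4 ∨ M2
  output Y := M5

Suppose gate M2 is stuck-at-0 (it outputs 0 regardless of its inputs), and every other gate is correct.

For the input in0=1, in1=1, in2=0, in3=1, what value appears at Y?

0

Propagate with M2 forced: M0=1, M1=0, M2=0 [stuck-at-0], M3=0, M4=0, M5=0.
So Y = 0. (Without the fault it would be 1.)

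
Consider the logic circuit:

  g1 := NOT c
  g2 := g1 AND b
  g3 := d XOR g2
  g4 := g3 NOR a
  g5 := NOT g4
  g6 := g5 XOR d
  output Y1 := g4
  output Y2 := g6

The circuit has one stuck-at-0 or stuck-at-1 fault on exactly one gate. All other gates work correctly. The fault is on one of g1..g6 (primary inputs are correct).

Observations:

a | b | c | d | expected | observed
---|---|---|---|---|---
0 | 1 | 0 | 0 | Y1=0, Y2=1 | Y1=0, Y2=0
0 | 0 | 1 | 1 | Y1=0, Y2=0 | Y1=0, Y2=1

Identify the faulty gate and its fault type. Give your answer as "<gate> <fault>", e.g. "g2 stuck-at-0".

g5 stuck-at-0

Fault-free values for test 1 (a=0, b=1, c=0, d=0): g1=1, g2=1, g3=1, g4=0, g5=1, g6=1, giving Y1=0, Y2=1. Observed Y1=0, Y2=0.
Test 1: faults giving observed Y1=0, Y2=0 are {g5 stuck-at-0, g6 stuck-at-0}.
Test 2 (a=0, b=0, c=1, d=1): fault-free g1=0, g2=0, g3=1, g4=0, g5=1, g6=0 → Y1=0, Y2=0; observed Y1=0, Y2=1. Eliminates g6 stuck-at-0.
Only g5 stuck-at-0 is consistent with every test.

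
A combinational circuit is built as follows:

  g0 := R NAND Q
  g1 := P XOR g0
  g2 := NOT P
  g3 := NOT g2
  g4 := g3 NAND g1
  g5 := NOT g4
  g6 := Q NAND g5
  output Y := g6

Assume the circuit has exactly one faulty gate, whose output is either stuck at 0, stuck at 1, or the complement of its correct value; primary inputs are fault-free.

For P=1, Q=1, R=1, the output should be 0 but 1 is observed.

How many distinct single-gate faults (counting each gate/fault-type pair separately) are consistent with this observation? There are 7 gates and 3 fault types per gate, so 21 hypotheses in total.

14

Fault-free: g0=0, g1=1, g2=0, g3=1, g4=0, g5=1, g6=0 → 0. Observed 1.
  g0: stuck-at-1, inverted output ✓; others ✗
  g1: stuck-at-0, inverted output ✓; others ✗
  g2: stuck-at-1, inverted output ✓; others ✗
  g3: stuck-at-0, inverted output ✓; others ✗
  g4: stuck-at-1, inverted output ✓; others ✗
  g5: stuck-at-0, inverted output ✓; others ✗
  g6: stuck-at-1, inverted output ✓; others ✗
Consistent faults: {g0 stuck-at-1, g0 inverted output, g1 stuck-at-0, g1 inverted output, g2 stuck-at-1, g2 inverted output, g3 stuck-at-0, g3 inverted output, g4 stuck-at-1, g4 inverted output, g5 stuck-at-0, g5 inverted output, g6 stuck-at-1, g6 inverted output} — 14 in all.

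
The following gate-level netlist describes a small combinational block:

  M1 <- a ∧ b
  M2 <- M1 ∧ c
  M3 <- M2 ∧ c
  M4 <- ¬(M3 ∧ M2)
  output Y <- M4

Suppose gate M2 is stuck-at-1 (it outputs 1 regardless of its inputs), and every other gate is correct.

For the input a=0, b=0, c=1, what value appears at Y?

0

Propagate with M2 forced: M1=0, M2=1 [stuck-at-1], M3=1, M4=0.
So Y = 0. (Without the fault it would be 1.)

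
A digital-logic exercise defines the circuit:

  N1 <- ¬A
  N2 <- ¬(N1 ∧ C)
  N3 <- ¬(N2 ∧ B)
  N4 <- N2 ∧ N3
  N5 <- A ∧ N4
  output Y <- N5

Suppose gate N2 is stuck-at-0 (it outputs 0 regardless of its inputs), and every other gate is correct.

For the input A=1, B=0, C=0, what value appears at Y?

0

Propagate with N2 forced: N1=0, N2=0 [stuck-at-0], N3=1, N4=0, N5=0.
So Y = 0. (Without the fault it would be 1.)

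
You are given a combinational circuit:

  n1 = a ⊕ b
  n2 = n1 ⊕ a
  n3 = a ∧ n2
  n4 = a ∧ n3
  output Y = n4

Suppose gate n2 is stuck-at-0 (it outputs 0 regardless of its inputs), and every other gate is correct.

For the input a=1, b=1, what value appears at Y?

0

Propagate with n2 forced: n1=0, n2=0 [stuck-at-0], n3=0, n4=0.
So Y = 0. (Without the fault it would be 1.)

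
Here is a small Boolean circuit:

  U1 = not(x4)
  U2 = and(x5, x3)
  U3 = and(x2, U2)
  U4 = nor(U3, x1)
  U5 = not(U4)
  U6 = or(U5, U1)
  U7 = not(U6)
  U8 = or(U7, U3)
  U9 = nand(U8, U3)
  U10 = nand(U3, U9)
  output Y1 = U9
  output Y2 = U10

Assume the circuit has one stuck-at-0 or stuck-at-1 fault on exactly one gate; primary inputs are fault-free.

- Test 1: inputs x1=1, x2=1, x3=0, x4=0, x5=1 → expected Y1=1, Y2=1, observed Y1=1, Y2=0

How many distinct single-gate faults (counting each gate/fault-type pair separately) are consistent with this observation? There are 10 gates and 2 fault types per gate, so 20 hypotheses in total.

Fault-free: U1=1, U2=0, U3=0, U4=0, U5=1, U6=1, U7=0, U8=0, U9=1, U10=1 → Y1=1, Y2=1. Observed Y1=1, Y2=0.
  U1: none of the 2 fault types match ✗
  U2: none of the 2 fault types match ✗
  U3: none of the 2 fault types match ✗
  U4: none of the 2 fault types match ✗
  U5: none of the 2 fault types match ✗
  U6: none of the 2 fault types match ✗
  U7: none of the 2 fault types match ✗
  U8: none of the 2 fault types match ✗
  U9: none of the 2 fault types match ✗
  U10: stuck-at-0 ✓; others ✗
Consistent faults: {U10 stuck-at-0} — 1 in all.

1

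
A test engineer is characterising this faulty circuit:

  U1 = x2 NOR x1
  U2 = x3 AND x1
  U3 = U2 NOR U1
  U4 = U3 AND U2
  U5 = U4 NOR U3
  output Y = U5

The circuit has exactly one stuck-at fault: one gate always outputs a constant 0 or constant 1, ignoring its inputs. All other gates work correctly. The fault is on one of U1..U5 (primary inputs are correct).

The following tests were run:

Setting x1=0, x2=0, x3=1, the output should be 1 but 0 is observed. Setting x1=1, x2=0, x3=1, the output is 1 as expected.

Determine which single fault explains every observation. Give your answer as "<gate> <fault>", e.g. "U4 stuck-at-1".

U1 stuck-at-0

Fault-free values for test 1 (x1=0, x2=0, x3=1): U1=1, U2=0, U3=0, U4=0, U5=1, giving Y=1. Observed 0.
Test 1: faults giving observed 0 are {U1 stuck-at-0, U3 stuck-at-1, U4 stuck-at-1, U5 stuck-at-0}.
Test 2 (x1=1, x2=0, x3=1): fault-free U1=0, U2=1, U3=0, U4=0, U5=1 → 1; observed 1. Eliminates U3 stuck-at-1, U4 stuck-at-1, U5 stuck-at-0.
Only U1 stuck-at-0 is consistent with every test.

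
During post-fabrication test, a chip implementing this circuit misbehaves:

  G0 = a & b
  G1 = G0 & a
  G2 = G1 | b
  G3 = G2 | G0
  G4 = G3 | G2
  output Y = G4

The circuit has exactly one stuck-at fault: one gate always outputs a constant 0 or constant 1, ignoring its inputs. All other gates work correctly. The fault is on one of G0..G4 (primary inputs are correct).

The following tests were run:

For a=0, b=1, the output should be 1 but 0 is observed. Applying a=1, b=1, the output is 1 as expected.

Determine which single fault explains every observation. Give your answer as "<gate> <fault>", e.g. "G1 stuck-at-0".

G2 stuck-at-0

Fault-free values for test 1 (a=0, b=1): G0=0, G1=0, G2=1, G3=1, G4=1, giving Y=1. Observed 0.
Test 1: faults giving observed 0 are {G2 stuck-at-0, G4 stuck-at-0}.
Test 2 (a=1, b=1): fault-free G0=1, G1=1, G2=1, G3=1, G4=1 → 1; observed 1. Eliminates G4 stuck-at-0.
Only G2 stuck-at-0 is consistent with every test.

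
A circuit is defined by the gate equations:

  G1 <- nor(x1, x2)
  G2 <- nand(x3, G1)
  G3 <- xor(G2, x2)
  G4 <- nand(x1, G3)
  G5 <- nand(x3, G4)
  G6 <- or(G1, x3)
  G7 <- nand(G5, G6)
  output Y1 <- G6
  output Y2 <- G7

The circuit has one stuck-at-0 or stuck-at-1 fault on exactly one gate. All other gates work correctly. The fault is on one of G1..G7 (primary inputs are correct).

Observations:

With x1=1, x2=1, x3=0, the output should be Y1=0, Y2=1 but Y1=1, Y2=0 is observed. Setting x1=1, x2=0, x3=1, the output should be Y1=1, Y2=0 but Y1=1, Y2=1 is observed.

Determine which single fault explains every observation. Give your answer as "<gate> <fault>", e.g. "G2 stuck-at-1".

G1 stuck-at-1

Fault-free values for test 1 (x1=1, x2=1, x3=0): G1=0, G2=1, G3=0, G4=1, G5=1, G6=0, G7=1, giving Y1=0, Y2=1. Observed Y1=1, Y2=0.
Test 1: faults giving observed Y1=1, Y2=0 are {G1 stuck-at-1, G6 stuck-at-1}.
Test 2 (x1=1, x2=0, x3=1): fault-free G1=0, G2=1, G3=1, G4=0, G5=1, G6=1, G7=0 → Y1=1, Y2=0; observed Y1=1, Y2=1. Eliminates G6 stuck-at-1.
Only G1 stuck-at-1 is consistent with every test.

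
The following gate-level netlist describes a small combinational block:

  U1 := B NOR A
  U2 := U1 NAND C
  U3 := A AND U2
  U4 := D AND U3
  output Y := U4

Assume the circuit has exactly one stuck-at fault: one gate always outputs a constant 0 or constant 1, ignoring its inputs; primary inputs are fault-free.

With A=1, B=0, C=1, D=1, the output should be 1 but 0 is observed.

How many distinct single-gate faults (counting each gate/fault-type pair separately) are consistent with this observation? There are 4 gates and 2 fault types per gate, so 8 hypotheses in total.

Fault-free: U1=0, U2=1, U3=1, U4=1 → 1. Observed 0.
  U1 stuck-at-0: output 1 ✗
  U1 stuck-at-1: output 0 ✓
  U2 stuck-at-0: output 0 ✓
  U2 stuck-at-1: output 1 ✗
  U3 stuck-at-0: output 0 ✓
  U3 stuck-at-1: output 1 ✗
  U4 stuck-at-0: output 0 ✓
  U4 stuck-at-1: output 1 ✗
Consistent faults: {U1 stuck-at-1, U2 stuck-at-0, U3 stuck-at-0, U4 stuck-at-0} — 4 in all.

4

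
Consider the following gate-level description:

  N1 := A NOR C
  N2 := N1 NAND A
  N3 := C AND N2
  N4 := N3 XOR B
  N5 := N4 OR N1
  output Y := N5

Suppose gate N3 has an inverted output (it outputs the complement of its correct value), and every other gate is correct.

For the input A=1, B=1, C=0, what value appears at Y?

Propagate with N3 forced: N1=0, N2=1, N3=1 [inverted output], N4=0, N5=0.
So Y = 0. (Without the fault it would be 1.)

0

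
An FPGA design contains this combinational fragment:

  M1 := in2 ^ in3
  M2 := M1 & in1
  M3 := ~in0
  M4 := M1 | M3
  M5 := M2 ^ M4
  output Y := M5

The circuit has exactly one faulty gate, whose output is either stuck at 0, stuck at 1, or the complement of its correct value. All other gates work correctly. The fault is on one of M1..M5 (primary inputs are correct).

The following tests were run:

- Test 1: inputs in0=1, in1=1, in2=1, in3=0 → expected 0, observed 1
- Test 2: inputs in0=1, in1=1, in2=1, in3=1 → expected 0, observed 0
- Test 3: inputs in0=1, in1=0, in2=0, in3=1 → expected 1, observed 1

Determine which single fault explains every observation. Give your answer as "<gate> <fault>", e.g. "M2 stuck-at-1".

Fault-free values for test 1 (in0=1, in1=1, in2=1, in3=0): M1=1, M2=1, M3=0, M4=1, M5=0, giving Y=0. Observed 1.
Test 1: faults giving observed 1 are {M2 stuck-at-0, M2 inverted output, M4 stuck-at-0, M4 inverted output, M5 stuck-at-1, M5 inverted output}.
Test 2 (in0=1, in1=1, in2=1, in3=1): fault-free M1=0, M2=0, M3=0, M4=0, M5=0 → 0; observed 0. Eliminates M2 inverted output, M4 inverted output, M5 stuck-at-1, M5 inverted output.
Test 3 (in0=1, in1=0, in2=0, in3=1): fault-free M1=1, M2=0, M3=0, M4=1, M5=1 → 1; observed 1. Eliminates M4 stuck-at-0.
Only M2 stuck-at-0 is consistent with every test.

M2 stuck-at-0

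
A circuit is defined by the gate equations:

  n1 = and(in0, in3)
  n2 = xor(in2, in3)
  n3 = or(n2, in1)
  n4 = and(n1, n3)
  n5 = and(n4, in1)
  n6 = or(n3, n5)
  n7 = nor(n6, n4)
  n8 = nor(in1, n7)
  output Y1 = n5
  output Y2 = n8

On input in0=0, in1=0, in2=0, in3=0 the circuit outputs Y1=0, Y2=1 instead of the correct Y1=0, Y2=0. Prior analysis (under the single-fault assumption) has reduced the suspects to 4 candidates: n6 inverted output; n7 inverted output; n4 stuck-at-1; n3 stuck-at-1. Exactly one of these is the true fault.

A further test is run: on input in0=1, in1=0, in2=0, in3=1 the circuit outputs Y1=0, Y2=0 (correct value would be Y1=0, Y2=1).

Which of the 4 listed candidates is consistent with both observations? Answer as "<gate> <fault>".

n7 inverted output

Evaluate each candidate on input in0=1, in1=0, in2=0, in3=1:
  n6 inverted output: n1=1, n2=1, n3=1, n4=1, n5=0, n6=0 [inverted output], n7=0, n8=1 → Y1=0, Y2=1 — eliminated
  n7 inverted output: n1=1, n2=1, n3=1, n4=1, n5=0, n6=1, n7=1 [inverted output], n8=0 → Y1=0, Y2=0 — matches
  n4 stuck-at-1: n1=1, n2=1, n3=1, n4=1 [stuck-at-1], n5=0, n6=1, n7=0, n8=1 → Y1=0, Y2=1 — eliminated
  n3 stuck-at-1: n1=1, n2=1, n3=1 [stuck-at-1], n4=1, n5=0, n6=1, n7=0, n8=1 → Y1=0, Y2=1 — eliminated
Only n7 inverted output reproduces the observed Y1=0, Y2=0.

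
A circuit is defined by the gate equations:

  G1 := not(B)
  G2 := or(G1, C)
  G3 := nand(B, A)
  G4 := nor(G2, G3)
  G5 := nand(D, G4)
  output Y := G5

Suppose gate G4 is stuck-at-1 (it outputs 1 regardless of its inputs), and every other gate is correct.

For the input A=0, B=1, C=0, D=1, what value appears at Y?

0

Propagate with G4 forced: G1=0, G2=0, G3=1, G4=1 [stuck-at-1], G5=0.
So Y = 0. (Without the fault it would be 1.)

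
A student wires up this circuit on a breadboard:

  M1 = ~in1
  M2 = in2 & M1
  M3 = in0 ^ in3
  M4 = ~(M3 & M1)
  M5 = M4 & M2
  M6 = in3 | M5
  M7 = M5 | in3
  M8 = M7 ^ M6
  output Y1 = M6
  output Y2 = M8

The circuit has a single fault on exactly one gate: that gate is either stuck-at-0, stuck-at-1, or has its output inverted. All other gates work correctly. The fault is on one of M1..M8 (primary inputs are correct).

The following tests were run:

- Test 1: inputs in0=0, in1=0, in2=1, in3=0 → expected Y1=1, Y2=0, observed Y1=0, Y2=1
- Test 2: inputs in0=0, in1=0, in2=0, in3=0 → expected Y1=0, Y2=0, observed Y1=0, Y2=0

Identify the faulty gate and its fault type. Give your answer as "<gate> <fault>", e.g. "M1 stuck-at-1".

Fault-free values for test 1 (in0=0, in1=0, in2=1, in3=0): M1=1, M2=1, M3=0, M4=1, M5=1, M6=1, M7=1, M8=0, giving Y1=1, Y2=0. Observed Y1=0, Y2=1.
Test 1: faults giving observed Y1=0, Y2=1 are {M6 stuck-at-0, M6 inverted output}.
Test 2 (in0=0, in1=0, in2=0, in3=0): fault-free M1=1, M2=0, M3=0, M4=1, M5=0, M6=0, M7=0, M8=0 → Y1=0, Y2=0; observed Y1=0, Y2=0. Eliminates M6 inverted output.
Only M6 stuck-at-0 is consistent with every test.

M6 stuck-at-0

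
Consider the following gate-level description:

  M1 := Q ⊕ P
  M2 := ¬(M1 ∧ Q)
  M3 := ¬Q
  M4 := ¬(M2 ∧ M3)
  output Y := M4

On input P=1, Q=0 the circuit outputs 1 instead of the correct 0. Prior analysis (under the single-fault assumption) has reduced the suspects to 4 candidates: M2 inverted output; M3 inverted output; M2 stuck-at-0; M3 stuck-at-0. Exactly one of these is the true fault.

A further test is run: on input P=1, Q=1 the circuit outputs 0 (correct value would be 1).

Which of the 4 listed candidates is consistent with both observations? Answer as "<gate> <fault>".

M3 inverted output

Evaluate each candidate on input P=1, Q=1:
  M2 inverted output: M1=0, M2=0 [inverted output], M3=0, M4=1 → 1 — eliminated
  M3 inverted output: M1=0, M2=1, M3=1 [inverted output], M4=0 → 0 — matches
  M2 stuck-at-0: M1=0, M2=0 [stuck-at-0], M3=0, M4=1 → 1 — eliminated
  M3 stuck-at-0: M1=0, M2=1, M3=0 [stuck-at-0], M4=1 → 1 — eliminated
Only M3 inverted output reproduces the observed 0.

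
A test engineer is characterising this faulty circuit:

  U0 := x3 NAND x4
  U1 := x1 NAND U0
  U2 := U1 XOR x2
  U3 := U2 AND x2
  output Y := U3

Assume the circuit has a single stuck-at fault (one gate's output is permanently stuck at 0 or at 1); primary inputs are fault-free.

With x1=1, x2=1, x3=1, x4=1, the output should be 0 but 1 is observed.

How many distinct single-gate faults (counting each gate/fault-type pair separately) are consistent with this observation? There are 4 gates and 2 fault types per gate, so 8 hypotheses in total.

Fault-free: U0=0, U1=1, U2=0, U3=0 → 0. Observed 1.
  U0 stuck-at-0: output 0 ✗
  U0 stuck-at-1: output 1 ✓
  U1 stuck-at-0: output 1 ✓
  U1 stuck-at-1: output 0 ✗
  U2 stuck-at-0: output 0 ✗
  U2 stuck-at-1: output 1 ✓
  U3 stuck-at-0: output 0 ✗
  U3 stuck-at-1: output 1 ✓
Consistent faults: {U0 stuck-at-1, U1 stuck-at-0, U2 stuck-at-1, U3 stuck-at-1} — 4 in all.

4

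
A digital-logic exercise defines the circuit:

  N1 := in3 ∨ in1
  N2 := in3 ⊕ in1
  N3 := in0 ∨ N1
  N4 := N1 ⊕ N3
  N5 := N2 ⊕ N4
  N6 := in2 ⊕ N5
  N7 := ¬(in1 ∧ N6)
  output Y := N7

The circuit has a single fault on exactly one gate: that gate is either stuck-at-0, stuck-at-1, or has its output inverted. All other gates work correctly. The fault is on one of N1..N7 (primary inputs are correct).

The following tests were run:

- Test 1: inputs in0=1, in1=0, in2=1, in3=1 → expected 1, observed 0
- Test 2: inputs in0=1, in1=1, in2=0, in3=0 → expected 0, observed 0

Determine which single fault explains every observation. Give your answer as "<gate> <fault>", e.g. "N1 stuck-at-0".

Fault-free values for test 1 (in0=1, in1=0, in2=1, in3=1): N1=1, N2=1, N3=1, N4=0, N5=1, N6=0, N7=1, giving Y=1. Observed 0.
Test 1: faults giving observed 0 are {N7 stuck-at-0, N7 inverted output}.
Test 2 (in0=1, in1=1, in2=0, in3=0): fault-free N1=1, N2=1, N3=1, N4=0, N5=1, N6=1, N7=0 → 0; observed 0. Eliminates N7 inverted output.
Only N7 stuck-at-0 is consistent with every test.

N7 stuck-at-0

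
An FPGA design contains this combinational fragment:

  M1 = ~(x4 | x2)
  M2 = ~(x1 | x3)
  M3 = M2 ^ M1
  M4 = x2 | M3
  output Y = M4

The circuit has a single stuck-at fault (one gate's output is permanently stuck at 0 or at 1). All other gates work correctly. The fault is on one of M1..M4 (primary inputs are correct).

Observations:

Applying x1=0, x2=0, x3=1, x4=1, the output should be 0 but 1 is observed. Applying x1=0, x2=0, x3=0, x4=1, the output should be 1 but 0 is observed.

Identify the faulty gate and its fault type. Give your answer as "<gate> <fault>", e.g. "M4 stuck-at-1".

M1 stuck-at-1

Fault-free values for test 1 (x1=0, x2=0, x3=1, x4=1): M1=0, M2=0, M3=0, M4=0, giving Y=0. Observed 1.
Test 1: faults giving observed 1 are {M1 stuck-at-1, M2 stuck-at-1, M3 stuck-at-1, M4 stuck-at-1}.
Test 2 (x1=0, x2=0, x3=0, x4=1): fault-free M1=0, M2=1, M3=1, M4=1 → 1; observed 0. Eliminates M2 stuck-at-1, M3 stuck-at-1, M4 stuck-at-1.
Only M1 stuck-at-1 is consistent with every test.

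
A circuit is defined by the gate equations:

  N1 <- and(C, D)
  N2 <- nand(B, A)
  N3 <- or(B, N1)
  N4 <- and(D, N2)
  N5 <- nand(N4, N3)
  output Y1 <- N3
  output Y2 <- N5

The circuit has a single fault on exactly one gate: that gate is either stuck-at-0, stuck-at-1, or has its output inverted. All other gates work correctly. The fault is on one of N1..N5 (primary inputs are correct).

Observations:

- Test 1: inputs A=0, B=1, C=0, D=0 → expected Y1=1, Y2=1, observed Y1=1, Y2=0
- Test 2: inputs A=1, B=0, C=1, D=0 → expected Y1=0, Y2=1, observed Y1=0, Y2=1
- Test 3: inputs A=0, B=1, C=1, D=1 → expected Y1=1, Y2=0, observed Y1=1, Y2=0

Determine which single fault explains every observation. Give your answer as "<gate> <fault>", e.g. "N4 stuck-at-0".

N4 stuck-at-1

Fault-free values for test 1 (A=0, B=1, C=0, D=0): N1=0, N2=1, N3=1, N4=0, N5=1, giving Y1=1, Y2=1. Observed Y1=1, Y2=0.
Test 1: faults giving observed Y1=1, Y2=0 are {N4 stuck-at-1, N4 inverted output, N5 stuck-at-0, N5 inverted output}.
Test 2 (A=1, B=0, C=1, D=0): fault-free N1=0, N2=1, N3=0, N4=0, N5=1 → Y1=0, Y2=1; observed Y1=0, Y2=1. Eliminates N5 stuck-at-0, N5 inverted output.
Test 3 (A=0, B=1, C=1, D=1): fault-free N1=1, N2=1, N3=1, N4=1, N5=0 → Y1=1, Y2=0; observed Y1=1, Y2=0. Eliminates N4 inverted output.
Only N4 stuck-at-1 is consistent with every test.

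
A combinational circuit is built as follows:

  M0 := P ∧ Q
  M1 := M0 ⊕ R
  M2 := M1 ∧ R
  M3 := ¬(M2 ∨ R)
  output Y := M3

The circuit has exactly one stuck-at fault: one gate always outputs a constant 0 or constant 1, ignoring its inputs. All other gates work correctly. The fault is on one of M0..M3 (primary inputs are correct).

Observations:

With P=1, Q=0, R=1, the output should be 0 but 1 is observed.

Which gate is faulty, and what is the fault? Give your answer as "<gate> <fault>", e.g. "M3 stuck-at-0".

Fault-free values for test 1 (P=1, Q=0, R=1): M0=0, M1=1, M2=1, M3=0, giving Y=0. Observed 1.
Test 1: faults giving observed 1 are {M3 stuck-at-1}.
Only M3 stuck-at-1 is consistent with every test.

M3 stuck-at-1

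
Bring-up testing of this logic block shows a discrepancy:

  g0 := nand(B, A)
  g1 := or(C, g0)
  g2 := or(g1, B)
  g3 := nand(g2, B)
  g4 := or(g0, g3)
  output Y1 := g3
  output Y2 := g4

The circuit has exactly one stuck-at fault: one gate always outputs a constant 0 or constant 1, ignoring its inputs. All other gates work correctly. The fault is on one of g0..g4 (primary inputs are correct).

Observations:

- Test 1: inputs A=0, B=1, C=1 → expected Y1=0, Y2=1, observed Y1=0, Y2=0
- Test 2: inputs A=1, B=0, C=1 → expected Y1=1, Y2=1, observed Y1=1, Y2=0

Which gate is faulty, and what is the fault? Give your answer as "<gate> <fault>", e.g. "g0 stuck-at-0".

g4 stuck-at-0

Fault-free values for test 1 (A=0, B=1, C=1): g0=1, g1=1, g2=1, g3=0, g4=1, giving Y1=0, Y2=1. Observed Y1=0, Y2=0.
Test 1: faults giving observed Y1=0, Y2=0 are {g0 stuck-at-0, g4 stuck-at-0}.
Test 2 (A=1, B=0, C=1): fault-free g0=1, g1=1, g2=1, g3=1, g4=1 → Y1=1, Y2=1; observed Y1=1, Y2=0. Eliminates g0 stuck-at-0.
Only g4 stuck-at-0 is consistent with every test.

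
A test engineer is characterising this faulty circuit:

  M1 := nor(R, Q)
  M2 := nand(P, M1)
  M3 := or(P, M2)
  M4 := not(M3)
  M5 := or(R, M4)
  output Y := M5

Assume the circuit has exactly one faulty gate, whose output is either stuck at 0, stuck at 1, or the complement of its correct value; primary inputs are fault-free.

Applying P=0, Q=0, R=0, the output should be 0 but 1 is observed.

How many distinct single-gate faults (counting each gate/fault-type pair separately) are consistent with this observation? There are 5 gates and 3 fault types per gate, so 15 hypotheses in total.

8

Fault-free: M1=1, M2=1, M3=1, M4=0, M5=0 → 0. Observed 1.
  M1: none of the 3 fault types match ✗
  M2: stuck-at-0, inverted output ✓; others ✗
  M3: stuck-at-0, inverted output ✓; others ✗
  M4: stuck-at-1, inverted output ✓; others ✗
  M5: stuck-at-1, inverted output ✓; others ✗
Consistent faults: {M2 stuck-at-0, M2 inverted output, M3 stuck-at-0, M3 inverted output, M4 stuck-at-1, M4 inverted output, M5 stuck-at-1, M5 inverted output} — 8 in all.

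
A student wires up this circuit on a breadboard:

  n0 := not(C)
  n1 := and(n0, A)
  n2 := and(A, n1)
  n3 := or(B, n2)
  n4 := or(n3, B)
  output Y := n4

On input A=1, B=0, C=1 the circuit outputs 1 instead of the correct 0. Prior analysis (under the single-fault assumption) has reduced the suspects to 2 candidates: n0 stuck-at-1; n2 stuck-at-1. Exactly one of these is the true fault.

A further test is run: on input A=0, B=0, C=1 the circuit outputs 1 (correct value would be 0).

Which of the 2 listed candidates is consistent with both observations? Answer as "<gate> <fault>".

n2 stuck-at-1

Evaluate each candidate on input A=0, B=0, C=1:
  n0 stuck-at-1: n0=1 [stuck-at-1], n1=0, n2=0, n3=0, n4=0 → 0 — eliminated
  n2 stuck-at-1: n0=0, n1=0, n2=1 [stuck-at-1], n3=1, n4=1 → 1 — matches
Only n2 stuck-at-1 reproduces the observed 1.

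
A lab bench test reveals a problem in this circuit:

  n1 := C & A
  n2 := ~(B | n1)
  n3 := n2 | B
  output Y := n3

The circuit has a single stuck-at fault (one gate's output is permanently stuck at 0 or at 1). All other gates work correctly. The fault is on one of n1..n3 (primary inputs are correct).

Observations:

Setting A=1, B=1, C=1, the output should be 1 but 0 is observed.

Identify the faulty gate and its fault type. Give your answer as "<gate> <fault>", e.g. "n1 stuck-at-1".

Fault-free values for test 1 (A=1, B=1, C=1): n1=1, n2=0, n3=1, giving Y=1. Observed 0.
Test 1: faults giving observed 0 are {n3 stuck-at-0}.
Only n3 stuck-at-0 is consistent with every test.

n3 stuck-at-0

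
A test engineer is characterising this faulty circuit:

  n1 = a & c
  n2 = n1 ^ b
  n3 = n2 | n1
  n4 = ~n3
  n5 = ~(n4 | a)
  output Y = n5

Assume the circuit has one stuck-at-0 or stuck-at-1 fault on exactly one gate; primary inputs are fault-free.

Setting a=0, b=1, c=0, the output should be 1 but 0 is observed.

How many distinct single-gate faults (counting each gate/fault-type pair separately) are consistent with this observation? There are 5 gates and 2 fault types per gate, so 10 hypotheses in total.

4

Fault-free: n1=0, n2=1, n3=1, n4=0, n5=1 → 1. Observed 0.
  n1 stuck-at-0: output 1 ✗
  n1 stuck-at-1: output 1 ✗
  n2 stuck-at-0: output 0 ✓
  n2 stuck-at-1: output 1 ✗
  n3 stuck-at-0: output 0 ✓
  n3 stuck-at-1: output 1 ✗
  n4 stuck-at-0: output 1 ✗
  n4 stuck-at-1: output 0 ✓
  n5 stuck-at-0: output 0 ✓
  n5 stuck-at-1: output 1 ✗
Consistent faults: {n2 stuck-at-0, n3 stuck-at-0, n4 stuck-at-1, n5 stuck-at-0} — 4 in all.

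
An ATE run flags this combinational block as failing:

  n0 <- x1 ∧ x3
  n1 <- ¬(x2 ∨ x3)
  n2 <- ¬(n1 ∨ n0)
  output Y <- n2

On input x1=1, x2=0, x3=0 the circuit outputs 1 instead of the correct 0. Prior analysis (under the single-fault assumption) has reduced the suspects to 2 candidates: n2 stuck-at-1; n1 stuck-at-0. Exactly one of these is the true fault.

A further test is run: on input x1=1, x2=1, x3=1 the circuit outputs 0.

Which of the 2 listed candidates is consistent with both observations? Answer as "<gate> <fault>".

n1 stuck-at-0

Evaluate each candidate on input x1=1, x2=1, x3=1:
  n2 stuck-at-1: n0=1, n1=0, n2=1 [stuck-at-1] → 1 — eliminated
  n1 stuck-at-0: n0=1, n1=0 [stuck-at-0], n2=0 → 0 — matches
Only n1 stuck-at-0 reproduces the observed 0.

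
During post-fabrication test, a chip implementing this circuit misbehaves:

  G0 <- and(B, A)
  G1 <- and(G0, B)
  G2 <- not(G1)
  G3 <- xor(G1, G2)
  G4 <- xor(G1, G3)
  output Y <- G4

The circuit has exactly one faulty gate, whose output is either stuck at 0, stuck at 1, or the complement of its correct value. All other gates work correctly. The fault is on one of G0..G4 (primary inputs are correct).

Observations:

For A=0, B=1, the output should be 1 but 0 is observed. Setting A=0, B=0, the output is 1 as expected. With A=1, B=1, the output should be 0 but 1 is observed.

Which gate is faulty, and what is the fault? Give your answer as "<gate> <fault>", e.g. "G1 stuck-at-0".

Fault-free values for test 1 (A=0, B=1): G0=0, G1=0, G2=1, G3=1, G4=1, giving Y=1. Observed 0.
Test 1: faults giving observed 0 are {G0 stuck-at-1, G0 inverted output, G1 stuck-at-1, G1 inverted output, G2 stuck-at-0, G2 inverted output, G3 stuck-at-0, G3 inverted output, G4 stuck-at-0, G4 inverted output}.
Test 2 (A=0, B=0): fault-free G0=0, G1=0, G2=1, G3=1, G4=1 → 1; observed 1. Eliminates G1 stuck-at-1, G1 inverted output, G2 stuck-at-0, G2 inverted output, G3 stuck-at-0, G3 inverted output, G4 stuck-at-0, G4 inverted output.
Test 3 (A=1, B=1): fault-free G0=1, G1=1, G2=0, G3=1, G4=0 → 0; observed 1. Eliminates G0 stuck-at-1.
Only G0 inverted output is consistent with every test.

G0 inverted output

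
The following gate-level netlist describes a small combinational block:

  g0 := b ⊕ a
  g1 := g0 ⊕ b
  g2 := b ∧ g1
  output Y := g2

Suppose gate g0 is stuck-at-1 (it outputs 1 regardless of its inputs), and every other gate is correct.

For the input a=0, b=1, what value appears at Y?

0

Propagate with g0 forced: g0=1 [stuck-at-1], g1=0, g2=0.
So Y = 0. (Same as the fault-free value — the fault is masked on this input.)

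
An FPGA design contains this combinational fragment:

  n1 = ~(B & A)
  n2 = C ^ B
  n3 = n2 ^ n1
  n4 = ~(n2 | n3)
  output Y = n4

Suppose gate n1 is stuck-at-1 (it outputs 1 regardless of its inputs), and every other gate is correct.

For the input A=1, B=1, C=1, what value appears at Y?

Propagate with n1 forced: n1=1 [stuck-at-1], n2=0, n3=1, n4=0.
So Y = 0. (Without the fault it would be 1.)

0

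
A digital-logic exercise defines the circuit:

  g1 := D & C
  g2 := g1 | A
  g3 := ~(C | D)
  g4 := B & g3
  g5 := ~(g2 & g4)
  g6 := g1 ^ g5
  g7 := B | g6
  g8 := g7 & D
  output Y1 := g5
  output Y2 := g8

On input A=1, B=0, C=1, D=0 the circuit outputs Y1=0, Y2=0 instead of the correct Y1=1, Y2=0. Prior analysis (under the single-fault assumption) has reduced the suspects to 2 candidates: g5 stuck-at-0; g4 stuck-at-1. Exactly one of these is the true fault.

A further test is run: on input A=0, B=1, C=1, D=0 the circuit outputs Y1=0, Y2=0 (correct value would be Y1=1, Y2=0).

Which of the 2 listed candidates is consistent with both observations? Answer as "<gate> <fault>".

Evaluate each candidate on input A=0, B=1, C=1, D=0:
  g5 stuck-at-0: g1=0, g2=0, g3=0, g4=0, g5=0 [stuck-at-0], g6=0, g7=1, g8=0 → Y1=0, Y2=0 — matches
  g4 stuck-at-1: g1=0, g2=0, g3=0, g4=1 [stuck-at-1], g5=1, g6=1, g7=1, g8=0 → Y1=1, Y2=0 — eliminated
Only g5 stuck-at-0 reproduces the observed Y1=0, Y2=0.

g5 stuck-at-0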